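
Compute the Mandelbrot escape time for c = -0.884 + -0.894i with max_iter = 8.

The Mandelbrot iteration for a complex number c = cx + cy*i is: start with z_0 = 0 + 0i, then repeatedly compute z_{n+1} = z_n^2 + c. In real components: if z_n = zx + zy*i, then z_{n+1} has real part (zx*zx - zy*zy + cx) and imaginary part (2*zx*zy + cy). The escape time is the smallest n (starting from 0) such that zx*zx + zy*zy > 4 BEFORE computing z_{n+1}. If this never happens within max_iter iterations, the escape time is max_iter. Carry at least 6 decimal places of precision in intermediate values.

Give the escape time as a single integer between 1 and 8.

Answer: 3

Derivation:
z_0 = 0 + 0i, c = -0.8840 + -0.8940i
Iter 1: z = -0.8840 + -0.8940i, |z|^2 = 1.5807
Iter 2: z = -0.9018 + 0.6866i, |z|^2 = 1.2846
Iter 3: z = -0.5422 + -2.1323i, |z|^2 = 4.8407
Escaped at iteration 3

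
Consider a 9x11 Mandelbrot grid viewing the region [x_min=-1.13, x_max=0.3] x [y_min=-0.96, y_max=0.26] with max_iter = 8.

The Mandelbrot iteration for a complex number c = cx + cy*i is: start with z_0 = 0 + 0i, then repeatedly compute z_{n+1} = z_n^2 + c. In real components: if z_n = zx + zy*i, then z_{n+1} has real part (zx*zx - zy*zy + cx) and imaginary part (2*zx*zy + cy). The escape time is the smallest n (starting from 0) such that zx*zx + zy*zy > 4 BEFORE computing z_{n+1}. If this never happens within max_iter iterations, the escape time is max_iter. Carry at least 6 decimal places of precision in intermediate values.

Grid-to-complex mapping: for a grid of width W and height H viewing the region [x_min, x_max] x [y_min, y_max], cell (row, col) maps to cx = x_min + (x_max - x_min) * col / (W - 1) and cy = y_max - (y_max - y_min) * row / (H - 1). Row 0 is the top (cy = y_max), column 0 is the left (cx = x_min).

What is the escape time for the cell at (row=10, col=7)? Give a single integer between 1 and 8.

Answer: 4

Derivation:
z_0 = 0 + 0i, c = 0.1213 + -0.9600i
Iter 1: z = 0.1213 + -0.9600i, |z|^2 = 0.9363
Iter 2: z = -0.7856 + -1.1928i, |z|^2 = 2.0400
Iter 3: z = -0.6843 + 0.9142i, |z|^2 = 1.3041
Iter 4: z = -0.2464 + -2.2112i, |z|^2 = 4.9501
Escaped at iteration 4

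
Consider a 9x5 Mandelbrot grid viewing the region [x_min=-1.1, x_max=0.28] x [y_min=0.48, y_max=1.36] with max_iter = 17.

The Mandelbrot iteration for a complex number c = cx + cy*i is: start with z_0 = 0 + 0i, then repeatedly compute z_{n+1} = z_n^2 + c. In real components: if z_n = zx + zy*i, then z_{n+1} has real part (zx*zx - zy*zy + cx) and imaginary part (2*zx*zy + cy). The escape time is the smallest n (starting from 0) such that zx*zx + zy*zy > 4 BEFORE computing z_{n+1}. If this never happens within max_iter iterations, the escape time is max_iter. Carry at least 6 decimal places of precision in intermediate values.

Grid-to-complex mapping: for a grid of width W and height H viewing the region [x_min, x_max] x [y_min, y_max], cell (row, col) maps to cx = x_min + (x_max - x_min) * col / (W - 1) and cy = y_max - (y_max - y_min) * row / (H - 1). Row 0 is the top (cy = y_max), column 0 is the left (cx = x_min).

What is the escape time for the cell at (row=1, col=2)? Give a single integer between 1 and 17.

Answer: 3

Derivation:
z_0 = 0 + 0i, c = -0.7550 + 1.1400i
Iter 1: z = -0.7550 + 1.1400i, |z|^2 = 1.8696
Iter 2: z = -1.4846 + -0.5814i, |z|^2 = 2.5420
Iter 3: z = 1.1109 + 2.8663i, |z|^2 = 9.4496
Escaped at iteration 3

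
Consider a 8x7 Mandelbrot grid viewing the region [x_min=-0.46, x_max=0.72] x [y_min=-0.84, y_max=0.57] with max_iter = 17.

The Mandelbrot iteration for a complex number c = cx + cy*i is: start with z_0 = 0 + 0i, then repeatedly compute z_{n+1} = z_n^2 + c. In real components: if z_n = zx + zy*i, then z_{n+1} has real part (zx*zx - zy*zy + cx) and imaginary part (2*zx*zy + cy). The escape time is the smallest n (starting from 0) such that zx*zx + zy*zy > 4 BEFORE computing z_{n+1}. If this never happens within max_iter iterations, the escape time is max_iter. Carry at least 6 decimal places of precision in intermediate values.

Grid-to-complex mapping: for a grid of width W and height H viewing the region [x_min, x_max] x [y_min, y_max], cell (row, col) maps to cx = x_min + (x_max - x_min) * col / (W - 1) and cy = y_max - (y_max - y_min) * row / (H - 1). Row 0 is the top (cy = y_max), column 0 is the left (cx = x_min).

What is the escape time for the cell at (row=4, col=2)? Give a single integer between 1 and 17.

Answer: 17

Derivation:
z_0 = 0 + 0i, c = -0.1229 + -0.3700i
Iter 1: z = -0.1229 + -0.3700i, |z|^2 = 0.1520
Iter 2: z = -0.2447 + -0.2791i, |z|^2 = 0.1377
Iter 3: z = -0.1409 + -0.2334i, |z|^2 = 0.0743
Iter 4: z = -0.1575 + -0.3042i, |z|^2 = 0.1174
Iter 5: z = -0.1906 + -0.2742i, |z|^2 = 0.1115
Iter 6: z = -0.1617 + -0.2655i, |z|^2 = 0.0966
Iter 7: z = -0.1672 + -0.2841i, |z|^2 = 0.1087
Iter 8: z = -0.1756 + -0.2750i, |z|^2 = 0.1065
Iter 9: z = -0.1676 + -0.2734i, |z|^2 = 0.1028
Iter 10: z = -0.1695 + -0.2783i, |z|^2 = 0.1062
Iter 11: z = -0.1716 + -0.2756i, |z|^2 = 0.1054
Iter 12: z = -0.1694 + -0.2754i, |z|^2 = 0.1045
Iter 13: z = -0.1700 + -0.2767i, |z|^2 = 0.1055
Iter 14: z = -0.1705 + -0.2759i, |z|^2 = 0.1052
Iter 15: z = -0.1699 + -0.2759i, |z|^2 = 0.1050
Iter 16: z = -0.1701 + -0.2762i, |z|^2 = 0.1052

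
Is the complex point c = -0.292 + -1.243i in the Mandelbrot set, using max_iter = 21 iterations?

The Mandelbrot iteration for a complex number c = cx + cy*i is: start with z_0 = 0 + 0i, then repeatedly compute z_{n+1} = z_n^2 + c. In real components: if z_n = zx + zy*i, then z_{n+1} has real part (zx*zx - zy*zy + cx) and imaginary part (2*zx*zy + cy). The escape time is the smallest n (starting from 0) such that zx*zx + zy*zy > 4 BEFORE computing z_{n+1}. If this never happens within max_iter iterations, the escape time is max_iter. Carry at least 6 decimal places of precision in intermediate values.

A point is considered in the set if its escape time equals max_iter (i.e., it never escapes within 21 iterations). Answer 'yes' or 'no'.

z_0 = 0 + 0i, c = -0.2920 + -1.2430i
Iter 1: z = -0.2920 + -1.2430i, |z|^2 = 1.6303
Iter 2: z = -1.7518 + -0.5171i, |z|^2 = 3.3361
Iter 3: z = 2.5094 + 0.5687i, |z|^2 = 6.6203
Escaped at iteration 3

Answer: no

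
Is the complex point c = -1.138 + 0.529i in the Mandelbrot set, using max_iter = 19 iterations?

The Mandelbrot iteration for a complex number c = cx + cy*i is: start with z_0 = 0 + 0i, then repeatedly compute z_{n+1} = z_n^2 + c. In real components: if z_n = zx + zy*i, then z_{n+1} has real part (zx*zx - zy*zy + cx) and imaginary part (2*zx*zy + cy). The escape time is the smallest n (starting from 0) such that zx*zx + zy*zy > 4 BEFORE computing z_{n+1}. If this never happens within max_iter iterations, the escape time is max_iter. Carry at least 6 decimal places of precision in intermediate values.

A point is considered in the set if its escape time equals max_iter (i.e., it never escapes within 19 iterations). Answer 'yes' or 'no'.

Answer: no

Derivation:
z_0 = 0 + 0i, c = -1.1380 + 0.5290i
Iter 1: z = -1.1380 + 0.5290i, |z|^2 = 1.5749
Iter 2: z = -0.1228 + -0.6750i, |z|^2 = 0.4707
Iter 3: z = -1.5786 + 0.6948i, |z|^2 = 2.9745
Iter 4: z = 0.8711 + -1.6645i, |z|^2 = 3.5293
Iter 5: z = -3.1497 + -2.3709i, |z|^2 = 15.5415
Escaped at iteration 5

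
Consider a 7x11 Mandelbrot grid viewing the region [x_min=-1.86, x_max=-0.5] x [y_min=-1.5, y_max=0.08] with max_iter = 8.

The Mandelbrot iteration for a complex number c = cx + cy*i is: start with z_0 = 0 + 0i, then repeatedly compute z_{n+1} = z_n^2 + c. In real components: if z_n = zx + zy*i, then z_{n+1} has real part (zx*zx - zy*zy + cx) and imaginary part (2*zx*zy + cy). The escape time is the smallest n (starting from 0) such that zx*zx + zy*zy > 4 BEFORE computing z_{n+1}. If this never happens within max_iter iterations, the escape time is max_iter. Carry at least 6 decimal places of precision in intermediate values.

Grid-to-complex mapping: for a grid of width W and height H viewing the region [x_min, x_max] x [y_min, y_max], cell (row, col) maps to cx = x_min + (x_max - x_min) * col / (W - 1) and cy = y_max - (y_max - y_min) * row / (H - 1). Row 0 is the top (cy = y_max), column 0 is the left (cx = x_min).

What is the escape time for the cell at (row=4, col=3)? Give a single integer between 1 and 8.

z_0 = 0 + 0i, c = -1.1800 + -0.5520i
Iter 1: z = -1.1800 + -0.5520i, |z|^2 = 1.6971
Iter 2: z = -0.0923 + 0.7507i, |z|^2 = 0.5721
Iter 3: z = -1.7351 + -0.6906i, |z|^2 = 3.4873
Iter 4: z = 1.3535 + 1.8444i, |z|^2 = 5.2339
Escaped at iteration 4

Answer: 4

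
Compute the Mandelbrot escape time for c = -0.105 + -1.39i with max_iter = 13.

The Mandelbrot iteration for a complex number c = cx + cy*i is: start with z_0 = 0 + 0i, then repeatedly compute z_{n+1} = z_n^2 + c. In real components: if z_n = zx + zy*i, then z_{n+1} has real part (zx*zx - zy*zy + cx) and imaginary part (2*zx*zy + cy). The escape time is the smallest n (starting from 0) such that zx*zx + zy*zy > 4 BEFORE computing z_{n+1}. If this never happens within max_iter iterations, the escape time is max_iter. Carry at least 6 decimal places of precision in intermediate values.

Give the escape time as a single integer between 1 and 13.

z_0 = 0 + 0i, c = -0.1050 + -1.3900i
Iter 1: z = -0.1050 + -1.3900i, |z|^2 = 1.9431
Iter 2: z = -2.0261 + -1.0981i, |z|^2 = 5.3108
Escaped at iteration 2

Answer: 2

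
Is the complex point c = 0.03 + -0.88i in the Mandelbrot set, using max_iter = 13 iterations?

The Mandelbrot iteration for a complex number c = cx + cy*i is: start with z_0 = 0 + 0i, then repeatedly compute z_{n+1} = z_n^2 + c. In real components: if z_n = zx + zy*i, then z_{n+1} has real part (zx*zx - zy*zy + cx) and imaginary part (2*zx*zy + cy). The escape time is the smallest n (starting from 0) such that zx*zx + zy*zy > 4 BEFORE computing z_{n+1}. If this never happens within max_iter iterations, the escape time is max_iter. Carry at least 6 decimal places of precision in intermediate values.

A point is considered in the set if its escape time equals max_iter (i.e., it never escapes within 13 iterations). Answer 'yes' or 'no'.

z_0 = 0 + 0i, c = 0.0300 + -0.8800i
Iter 1: z = 0.0300 + -0.8800i, |z|^2 = 0.7753
Iter 2: z = -0.7435 + -0.9328i, |z|^2 = 1.4229
Iter 3: z = -0.2873 + 0.5071i, |z|^2 = 0.3397
Iter 4: z = -0.1446 + -1.1714i, |z|^2 = 1.3931
Iter 5: z = -1.3213 + -0.5413i, |z|^2 = 2.0387
Iter 6: z = 1.4827 + 0.5504i, |z|^2 = 2.5013
Iter 7: z = 1.9254 + 0.7522i, |z|^2 = 4.2730
Escaped at iteration 7

Answer: no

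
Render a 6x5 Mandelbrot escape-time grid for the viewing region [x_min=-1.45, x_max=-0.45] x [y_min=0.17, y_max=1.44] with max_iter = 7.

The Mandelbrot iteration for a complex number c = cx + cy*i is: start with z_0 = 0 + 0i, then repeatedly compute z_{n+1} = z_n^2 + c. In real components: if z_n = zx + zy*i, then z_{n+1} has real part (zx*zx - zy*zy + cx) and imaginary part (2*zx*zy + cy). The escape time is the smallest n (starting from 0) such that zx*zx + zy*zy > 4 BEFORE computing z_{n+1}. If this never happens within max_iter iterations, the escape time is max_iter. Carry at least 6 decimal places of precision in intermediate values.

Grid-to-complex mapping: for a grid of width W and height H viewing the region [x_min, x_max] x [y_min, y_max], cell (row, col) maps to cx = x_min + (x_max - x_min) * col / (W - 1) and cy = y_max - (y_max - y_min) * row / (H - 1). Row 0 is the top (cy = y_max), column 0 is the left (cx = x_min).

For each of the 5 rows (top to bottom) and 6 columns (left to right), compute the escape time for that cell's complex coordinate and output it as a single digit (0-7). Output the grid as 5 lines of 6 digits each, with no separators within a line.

Answer: 122222
233334
333446
355677
677777

Derivation:
(row=0, col=0): c = -1.4500 + 1.4400i → escape time 1
(row=0, col=1): c = -1.2500 + 1.4400i → escape time 2
(row=0, col=2): c = -1.0500 + 1.4400i → escape time 2
(row=0, col=3): c = -0.8500 + 1.4400i → escape time 2
(row=0, col=4): c = -0.6500 + 1.4400i → escape time 2
(row=0, col=5): c = -0.4500 + 1.4400i → escape time 2
(row=1, col=0): c = -1.4500 + 1.1225i → escape time 2
(row=1, col=1): c = -1.2500 + 1.1225i → escape time 3
(row=1, col=2): c = -1.0500 + 1.1225i → escape time 3
(row=1, col=3): c = -0.8500 + 1.1225i → escape time 3
(row=1, col=4): c = -0.6500 + 1.1225i → escape time 3
(row=1, col=5): c = -0.4500 + 1.1225i → escape time 4
(row=2, col=0): c = -1.4500 + 0.8050i → escape time 3
(row=2, col=1): c = -1.2500 + 0.8050i → escape time 3
(row=2, col=2): c = -1.0500 + 0.8050i → escape time 3
(row=2, col=3): c = -0.8500 + 0.8050i → escape time 4
(row=2, col=4): c = -0.6500 + 0.8050i → escape time 4
(row=2, col=5): c = -0.4500 + 0.8050i → escape time 6
(row=3, col=0): c = -1.4500 + 0.4875i → escape time 3
(row=3, col=1): c = -1.2500 + 0.4875i → escape time 5
(row=3, col=2): c = -1.0500 + 0.4875i → escape time 5
(row=3, col=3): c = -0.8500 + 0.4875i → escape time 6
(row=3, col=4): c = -0.6500 + 0.4875i → escape time 7
(row=3, col=5): c = -0.4500 + 0.4875i → escape time 7
(row=4, col=0): c = -1.4500 + 0.1700i → escape time 6
(row=4, col=1): c = -1.2500 + 0.1700i → escape time 7
(row=4, col=2): c = -1.0500 + 0.1700i → escape time 7
(row=4, col=3): c = -0.8500 + 0.1700i → escape time 7
(row=4, col=4): c = -0.6500 + 0.1700i → escape time 7
(row=4, col=5): c = -0.4500 + 0.1700i → escape time 7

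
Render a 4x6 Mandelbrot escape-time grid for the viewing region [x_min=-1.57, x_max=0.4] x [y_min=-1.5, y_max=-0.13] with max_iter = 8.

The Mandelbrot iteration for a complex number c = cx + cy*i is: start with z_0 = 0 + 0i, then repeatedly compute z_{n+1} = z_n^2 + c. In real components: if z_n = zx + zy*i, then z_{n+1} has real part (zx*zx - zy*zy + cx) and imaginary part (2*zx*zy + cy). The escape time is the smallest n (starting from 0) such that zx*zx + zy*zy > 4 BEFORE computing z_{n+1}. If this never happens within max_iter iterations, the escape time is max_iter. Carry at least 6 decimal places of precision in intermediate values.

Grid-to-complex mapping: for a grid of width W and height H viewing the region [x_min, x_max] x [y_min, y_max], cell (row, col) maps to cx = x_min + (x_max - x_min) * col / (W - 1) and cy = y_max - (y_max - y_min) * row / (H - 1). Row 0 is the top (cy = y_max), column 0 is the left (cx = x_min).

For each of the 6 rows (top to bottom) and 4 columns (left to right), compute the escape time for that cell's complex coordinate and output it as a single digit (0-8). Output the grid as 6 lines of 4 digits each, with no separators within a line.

(row=0, col=0): c = -1.5700 + -0.1300i → escape time 6
(row=0, col=1): c = -0.9133 + -0.1300i → escape time 8
(row=0, col=2): c = -0.2567 + -0.1300i → escape time 8
(row=0, col=3): c = 0.4000 + -0.1300i → escape time 8
(row=1, col=0): c = -1.5700 + -0.4040i → escape time 4
(row=1, col=1): c = -0.9133 + -0.4040i → escape time 7
(row=1, col=2): c = -0.2567 + -0.4040i → escape time 8
(row=1, col=3): c = 0.4000 + -0.4040i → escape time 8
(row=2, col=0): c = -1.5700 + -0.6780i → escape time 3
(row=2, col=1): c = -0.9133 + -0.6780i → escape time 4
(row=2, col=2): c = -0.2567 + -0.6780i → escape time 8
(row=2, col=3): c = 0.4000 + -0.6780i → escape time 6
(row=3, col=0): c = -1.5700 + -0.9520i → escape time 2
(row=3, col=1): c = -0.9133 + -0.9520i → escape time 3
(row=3, col=2): c = -0.2567 + -0.9520i → escape time 6
(row=3, col=3): c = 0.4000 + -0.9520i → escape time 3
(row=4, col=0): c = -1.5700 + -1.2260i → escape time 2
(row=4, col=1): c = -0.9133 + -1.2260i → escape time 3
(row=4, col=2): c = -0.2567 + -1.2260i → escape time 3
(row=4, col=3): c = 0.4000 + -1.2260i → escape time 2
(row=5, col=0): c = -1.5700 + -1.5000i → escape time 1
(row=5, col=1): c = -0.9133 + -1.5000i → escape time 2
(row=5, col=2): c = -0.2567 + -1.5000i → escape time 2
(row=5, col=3): c = 0.4000 + -1.5000i → escape time 2

Answer: 6888
4788
3486
2363
2332
1222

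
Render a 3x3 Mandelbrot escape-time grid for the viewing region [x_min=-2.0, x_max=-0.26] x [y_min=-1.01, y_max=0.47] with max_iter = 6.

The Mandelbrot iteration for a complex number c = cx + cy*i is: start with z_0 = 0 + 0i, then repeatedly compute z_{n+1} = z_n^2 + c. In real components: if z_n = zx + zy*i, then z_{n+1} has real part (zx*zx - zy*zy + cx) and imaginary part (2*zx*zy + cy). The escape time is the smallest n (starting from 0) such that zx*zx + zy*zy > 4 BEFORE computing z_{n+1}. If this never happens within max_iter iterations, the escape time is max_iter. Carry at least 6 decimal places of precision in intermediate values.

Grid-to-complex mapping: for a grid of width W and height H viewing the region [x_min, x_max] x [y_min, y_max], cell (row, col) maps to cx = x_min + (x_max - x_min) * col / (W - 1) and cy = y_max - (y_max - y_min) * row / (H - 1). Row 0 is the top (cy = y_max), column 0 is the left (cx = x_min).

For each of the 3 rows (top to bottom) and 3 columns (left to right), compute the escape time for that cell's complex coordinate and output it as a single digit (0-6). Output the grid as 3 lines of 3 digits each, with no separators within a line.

(row=0, col=0): c = -2.0000 + 0.4700i → escape time 1
(row=0, col=1): c = -1.1300 + 0.4700i → escape time 5
(row=0, col=2): c = -0.2600 + 0.4700i → escape time 6
(row=1, col=0): c = -2.0000 + -0.2700i → escape time 1
(row=1, col=1): c = -1.1300 + -0.2700i → escape time 6
(row=1, col=2): c = -0.2600 + -0.2700i → escape time 6
(row=2, col=0): c = -2.0000 + -1.0100i → escape time 1
(row=2, col=1): c = -1.1300 + -1.0100i → escape time 3
(row=2, col=2): c = -0.2600 + -1.0100i → escape time 6

Answer: 156
166
136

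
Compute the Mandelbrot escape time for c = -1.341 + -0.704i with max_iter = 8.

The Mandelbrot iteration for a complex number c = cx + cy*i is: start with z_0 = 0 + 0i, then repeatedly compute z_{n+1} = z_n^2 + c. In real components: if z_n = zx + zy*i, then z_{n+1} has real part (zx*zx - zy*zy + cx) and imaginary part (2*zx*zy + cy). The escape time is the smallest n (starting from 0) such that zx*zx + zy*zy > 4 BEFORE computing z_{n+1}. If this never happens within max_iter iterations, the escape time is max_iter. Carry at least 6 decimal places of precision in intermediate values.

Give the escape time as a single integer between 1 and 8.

Answer: 3

Derivation:
z_0 = 0 + 0i, c = -1.3410 + -0.7040i
Iter 1: z = -1.3410 + -0.7040i, |z|^2 = 2.2939
Iter 2: z = -0.0383 + 1.1841i, |z|^2 = 1.4036
Iter 3: z = -2.7417 + -0.7948i, |z|^2 = 8.1485
Escaped at iteration 3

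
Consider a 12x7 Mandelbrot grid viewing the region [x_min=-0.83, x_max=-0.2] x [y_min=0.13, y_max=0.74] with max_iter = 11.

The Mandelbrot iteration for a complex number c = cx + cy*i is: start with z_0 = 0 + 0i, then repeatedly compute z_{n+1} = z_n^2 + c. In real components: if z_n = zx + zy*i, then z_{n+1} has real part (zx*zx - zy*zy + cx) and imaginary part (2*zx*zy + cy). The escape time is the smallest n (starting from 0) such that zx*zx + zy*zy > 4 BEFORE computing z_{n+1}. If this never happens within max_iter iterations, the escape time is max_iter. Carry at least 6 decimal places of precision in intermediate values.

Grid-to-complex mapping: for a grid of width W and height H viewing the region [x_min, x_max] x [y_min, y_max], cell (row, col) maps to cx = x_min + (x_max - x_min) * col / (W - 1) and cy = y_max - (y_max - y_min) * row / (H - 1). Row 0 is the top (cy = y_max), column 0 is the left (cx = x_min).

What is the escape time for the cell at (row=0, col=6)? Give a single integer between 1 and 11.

Answer: 6

Derivation:
z_0 = 0 + 0i, c = -0.4864 + 0.7400i
Iter 1: z = -0.4864 + 0.7400i, |z|^2 = 0.7841
Iter 2: z = -0.7974 + 0.0202i, |z|^2 = 0.6363
Iter 3: z = 0.1491 + 0.7078i, |z|^2 = 0.5232
Iter 4: z = -0.9651 + 0.9511i, |z|^2 = 1.8360
Iter 5: z = -0.4594 + -1.0958i, |z|^2 = 1.4119
Iter 6: z = -1.4761 + 1.7469i, |z|^2 = 5.2304
Escaped at iteration 6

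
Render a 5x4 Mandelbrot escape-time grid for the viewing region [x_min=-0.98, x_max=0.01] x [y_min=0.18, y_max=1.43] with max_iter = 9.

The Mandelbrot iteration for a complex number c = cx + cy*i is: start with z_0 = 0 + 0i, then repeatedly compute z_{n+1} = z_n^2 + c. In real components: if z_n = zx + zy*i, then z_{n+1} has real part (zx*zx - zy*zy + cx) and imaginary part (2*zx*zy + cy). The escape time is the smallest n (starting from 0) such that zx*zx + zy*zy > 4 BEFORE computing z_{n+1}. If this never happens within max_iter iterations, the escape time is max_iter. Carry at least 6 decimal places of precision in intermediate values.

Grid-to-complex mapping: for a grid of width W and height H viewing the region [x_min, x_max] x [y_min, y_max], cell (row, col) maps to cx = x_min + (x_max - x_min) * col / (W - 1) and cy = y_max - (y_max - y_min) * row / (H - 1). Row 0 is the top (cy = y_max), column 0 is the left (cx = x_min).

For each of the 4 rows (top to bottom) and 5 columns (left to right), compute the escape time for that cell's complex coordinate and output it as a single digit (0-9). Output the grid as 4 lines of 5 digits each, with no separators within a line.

(row=0, col=0): c = -0.9800 + 1.4300i → escape time 2
(row=0, col=1): c = -0.7325 + 1.4300i → escape time 2
(row=0, col=2): c = -0.4850 + 1.4300i → escape time 2
(row=0, col=3): c = -0.2375 + 1.4300i → escape time 2
(row=0, col=4): c = 0.0100 + 1.4300i → escape time 2
(row=1, col=0): c = -0.9800 + 1.0133i → escape time 3
(row=1, col=1): c = -0.7325 + 1.0133i → escape time 3
(row=1, col=2): c = -0.4850 + 1.0133i → escape time 4
(row=1, col=3): c = -0.2375 + 1.0133i → escape time 6
(row=1, col=4): c = 0.0100 + 1.0133i → escape time 6
(row=2, col=0): c = -0.9800 + 0.5967i → escape time 5
(row=2, col=1): c = -0.7325 + 0.5967i → escape time 6
(row=2, col=2): c = -0.4850 + 0.5967i → escape time 9
(row=2, col=3): c = -0.2375 + 0.5967i → escape time 9
(row=2, col=4): c = 0.0100 + 0.5967i → escape time 9
(row=3, col=0): c = -0.9800 + 0.1800i → escape time 9
(row=3, col=1): c = -0.7325 + 0.1800i → escape time 9
(row=3, col=2): c = -0.4850 + 0.1800i → escape time 9
(row=3, col=3): c = -0.2375 + 0.1800i → escape time 9
(row=3, col=4): c = 0.0100 + 0.1800i → escape time 9

Answer: 22222
33466
56999
99999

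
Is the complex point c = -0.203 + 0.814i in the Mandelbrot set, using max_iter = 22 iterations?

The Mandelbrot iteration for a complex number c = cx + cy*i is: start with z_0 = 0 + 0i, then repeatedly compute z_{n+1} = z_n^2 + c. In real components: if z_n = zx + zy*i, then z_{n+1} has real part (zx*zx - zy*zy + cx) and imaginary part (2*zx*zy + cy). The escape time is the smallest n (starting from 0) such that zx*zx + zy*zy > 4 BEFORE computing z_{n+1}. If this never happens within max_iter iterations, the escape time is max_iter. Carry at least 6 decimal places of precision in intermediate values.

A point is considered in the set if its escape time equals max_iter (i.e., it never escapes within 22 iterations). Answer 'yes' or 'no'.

z_0 = 0 + 0i, c = -0.2030 + 0.8140i
Iter 1: z = -0.2030 + 0.8140i, |z|^2 = 0.7038
Iter 2: z = -0.8244 + 0.4835i, |z|^2 = 0.9134
Iter 3: z = 0.2428 + 0.0168i, |z|^2 = 0.0592
Iter 4: z = -0.1443 + 0.8222i, |z|^2 = 0.6968
Iter 5: z = -0.8581 + 0.5767i, |z|^2 = 1.0689
Iter 6: z = 0.2008 + -0.1757i, |z|^2 = 0.0712
Iter 7: z = -0.1936 + 0.7434i, |z|^2 = 0.5902
Iter 8: z = -0.7182 + 0.5262i, |z|^2 = 0.7927
Iter 9: z = 0.0360 + 0.0582i, |z|^2 = 0.0047
Iter 10: z = -0.2051 + 0.8182i, |z|^2 = 0.7115
Iter 11: z = -0.8304 + 0.4784i, |z|^2 = 0.9184
Iter 12: z = 0.2576 + 0.0195i, |z|^2 = 0.0668
Iter 13: z = -0.1370 + 0.8241i, |z|^2 = 0.6978
Iter 14: z = -0.8633 + 0.5882i, |z|^2 = 1.0913
Iter 15: z = 0.1963 + -0.2016i, |z|^2 = 0.0792
Iter 16: z = -0.2051 + 0.7349i, |z|^2 = 0.5821
Iter 17: z = -0.7009 + 0.5125i, |z|^2 = 0.7540
Iter 18: z = 0.0256 + 0.0955i, |z|^2 = 0.0098
Iter 19: z = -0.2115 + 0.8189i, |z|^2 = 0.7153
Iter 20: z = -0.8289 + 0.4677i, |z|^2 = 0.9057
Iter 21: z = 0.2653 + 0.0387i, |z|^2 = 0.0719
Did not escape in 22 iterations → in set

Answer: yes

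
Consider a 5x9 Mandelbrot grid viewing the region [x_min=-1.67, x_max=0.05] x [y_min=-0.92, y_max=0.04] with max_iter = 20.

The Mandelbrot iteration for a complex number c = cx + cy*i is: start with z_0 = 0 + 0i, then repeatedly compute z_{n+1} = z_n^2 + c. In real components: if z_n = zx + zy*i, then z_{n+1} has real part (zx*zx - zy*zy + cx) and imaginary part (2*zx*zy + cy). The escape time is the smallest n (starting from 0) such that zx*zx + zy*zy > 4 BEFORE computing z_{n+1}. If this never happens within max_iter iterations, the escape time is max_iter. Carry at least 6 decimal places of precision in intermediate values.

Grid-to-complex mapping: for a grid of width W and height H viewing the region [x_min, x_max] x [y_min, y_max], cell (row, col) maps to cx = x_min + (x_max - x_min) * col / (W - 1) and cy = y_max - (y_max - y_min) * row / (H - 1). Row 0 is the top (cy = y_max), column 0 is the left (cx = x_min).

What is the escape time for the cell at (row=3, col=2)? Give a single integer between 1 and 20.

Answer: 9

Derivation:
z_0 = 0 + 0i, c = -0.8100 + -0.3200i
Iter 1: z = -0.8100 + -0.3200i, |z|^2 = 0.7585
Iter 2: z = -0.2563 + 0.1984i, |z|^2 = 0.1051
Iter 3: z = -0.7837 + -0.4217i, |z|^2 = 0.7920
Iter 4: z = -0.3737 + 0.3409i, |z|^2 = 0.2559
Iter 5: z = -0.7866 + -0.5748i, |z|^2 = 0.9492
Iter 6: z = -0.5217 + 0.5843i, |z|^2 = 0.6136
Iter 7: z = -0.8793 + -0.9296i, |z|^2 = 1.6373
Iter 8: z = -0.9011 + 1.3148i, |z|^2 = 2.5407
Iter 9: z = -1.7268 + -2.6895i, |z|^2 = 10.2151
Escaped at iteration 9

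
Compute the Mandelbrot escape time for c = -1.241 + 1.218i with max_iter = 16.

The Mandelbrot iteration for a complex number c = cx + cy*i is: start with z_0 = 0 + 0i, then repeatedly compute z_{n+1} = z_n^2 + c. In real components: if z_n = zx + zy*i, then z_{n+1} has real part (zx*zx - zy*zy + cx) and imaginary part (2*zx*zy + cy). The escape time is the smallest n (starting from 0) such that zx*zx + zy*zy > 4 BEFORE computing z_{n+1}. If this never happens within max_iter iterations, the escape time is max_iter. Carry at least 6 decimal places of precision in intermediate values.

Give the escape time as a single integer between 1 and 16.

Answer: 2

Derivation:
z_0 = 0 + 0i, c = -1.2410 + 1.2180i
Iter 1: z = -1.2410 + 1.2180i, |z|^2 = 3.0236
Iter 2: z = -1.1844 + -1.8051i, |z|^2 = 4.6612
Escaped at iteration 2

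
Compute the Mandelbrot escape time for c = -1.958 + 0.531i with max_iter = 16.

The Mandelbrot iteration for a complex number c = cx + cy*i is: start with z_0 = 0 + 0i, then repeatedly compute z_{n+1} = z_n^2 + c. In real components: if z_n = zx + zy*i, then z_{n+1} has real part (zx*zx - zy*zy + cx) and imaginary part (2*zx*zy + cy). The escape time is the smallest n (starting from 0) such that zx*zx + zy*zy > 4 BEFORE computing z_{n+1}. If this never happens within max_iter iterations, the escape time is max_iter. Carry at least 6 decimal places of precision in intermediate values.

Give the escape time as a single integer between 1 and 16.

Answer: 1

Derivation:
z_0 = 0 + 0i, c = -1.9580 + 0.5310i
Iter 1: z = -1.9580 + 0.5310i, |z|^2 = 4.1157
Escaped at iteration 1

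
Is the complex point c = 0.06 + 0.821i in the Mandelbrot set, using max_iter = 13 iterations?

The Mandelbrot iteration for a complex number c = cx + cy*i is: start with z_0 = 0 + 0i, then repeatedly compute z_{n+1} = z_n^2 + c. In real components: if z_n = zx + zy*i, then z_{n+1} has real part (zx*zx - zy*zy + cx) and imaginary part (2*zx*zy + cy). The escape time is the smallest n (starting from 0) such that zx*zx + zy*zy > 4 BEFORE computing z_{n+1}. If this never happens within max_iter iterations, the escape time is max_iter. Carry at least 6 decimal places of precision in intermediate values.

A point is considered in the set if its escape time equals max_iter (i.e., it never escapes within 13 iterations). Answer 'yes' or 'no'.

Answer: no

Derivation:
z_0 = 0 + 0i, c = 0.0600 + 0.8210i
Iter 1: z = 0.0600 + 0.8210i, |z|^2 = 0.6776
Iter 2: z = -0.6104 + 0.9195i, |z|^2 = 1.2182
Iter 3: z = -0.4129 + -0.3016i, |z|^2 = 0.2614
Iter 4: z = 0.1395 + 1.0701i, |z|^2 = 1.1645
Iter 5: z = -1.0656 + 1.1195i, |z|^2 = 2.3888
Iter 6: z = -0.0579 + -1.5649i, |z|^2 = 2.4523
Iter 7: z = -2.3856 + 1.0021i, |z|^2 = 6.6955
Escaped at iteration 7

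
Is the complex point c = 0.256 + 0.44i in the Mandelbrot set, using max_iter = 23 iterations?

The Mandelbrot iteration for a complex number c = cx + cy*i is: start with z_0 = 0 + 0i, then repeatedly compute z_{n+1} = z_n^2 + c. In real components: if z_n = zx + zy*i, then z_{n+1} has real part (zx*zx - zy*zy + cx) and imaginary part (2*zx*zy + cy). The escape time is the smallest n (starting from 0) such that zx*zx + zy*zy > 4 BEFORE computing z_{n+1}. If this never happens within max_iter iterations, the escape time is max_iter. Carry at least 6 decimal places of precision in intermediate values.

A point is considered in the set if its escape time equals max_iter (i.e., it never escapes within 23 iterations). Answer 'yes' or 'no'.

z_0 = 0 + 0i, c = 0.2560 + 0.4400i
Iter 1: z = 0.2560 + 0.4400i, |z|^2 = 0.2591
Iter 2: z = 0.1279 + 0.6653i, |z|^2 = 0.4590
Iter 3: z = -0.1702 + 0.6102i, |z|^2 = 0.4014
Iter 4: z = -0.0874 + 0.2322i, |z|^2 = 0.0616
Iter 5: z = 0.2097 + 0.3994i, |z|^2 = 0.2035
Iter 6: z = 0.1405 + 0.6075i, |z|^2 = 0.3888
Iter 7: z = -0.0933 + 0.6107i, |z|^2 = 0.3816
Iter 8: z = -0.1082 + 0.3260i, |z|^2 = 0.1180
Iter 9: z = 0.1614 + 0.3695i, |z|^2 = 0.1626
Iter 10: z = 0.1456 + 0.5593i, |z|^2 = 0.3340
Iter 11: z = -0.0356 + 0.6028i, |z|^2 = 0.3647
Iter 12: z = -0.1061 + 0.3971i, |z|^2 = 0.1689
Iter 13: z = 0.1096 + 0.3557i, |z|^2 = 0.1386
Iter 14: z = 0.1415 + 0.5180i, |z|^2 = 0.2883
Iter 15: z = 0.0077 + 0.5866i, |z|^2 = 0.3441
Iter 16: z = -0.0880 + 0.4490i, |z|^2 = 0.2094
Iter 17: z = 0.0621 + 0.3610i, |z|^2 = 0.1342
Iter 18: z = 0.1295 + 0.4848i, |z|^2 = 0.2518
Iter 19: z = 0.0377 + 0.5656i, |z|^2 = 0.3213
Iter 20: z = -0.0625 + 0.4827i, |z|^2 = 0.2369
Iter 21: z = 0.0269 + 0.3797i, |z|^2 = 0.1449
Iter 22: z = 0.1126 + 0.4605i, |z|^2 = 0.2247
Did not escape in 23 iterations → in set

Answer: yes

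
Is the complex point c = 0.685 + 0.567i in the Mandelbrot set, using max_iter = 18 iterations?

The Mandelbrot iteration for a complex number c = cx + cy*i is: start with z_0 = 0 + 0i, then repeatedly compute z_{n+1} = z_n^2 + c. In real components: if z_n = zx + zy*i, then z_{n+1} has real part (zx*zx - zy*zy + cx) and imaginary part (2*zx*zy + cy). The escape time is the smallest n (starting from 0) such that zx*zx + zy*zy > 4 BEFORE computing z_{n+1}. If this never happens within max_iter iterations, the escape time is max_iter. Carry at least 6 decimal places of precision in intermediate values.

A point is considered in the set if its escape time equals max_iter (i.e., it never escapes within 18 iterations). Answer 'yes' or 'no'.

z_0 = 0 + 0i, c = 0.6850 + 0.5670i
Iter 1: z = 0.6850 + 0.5670i, |z|^2 = 0.7907
Iter 2: z = 0.8327 + 1.3438i, |z|^2 = 2.4992
Iter 3: z = -0.4273 + 2.8050i, |z|^2 = 8.0509
Escaped at iteration 3

Answer: no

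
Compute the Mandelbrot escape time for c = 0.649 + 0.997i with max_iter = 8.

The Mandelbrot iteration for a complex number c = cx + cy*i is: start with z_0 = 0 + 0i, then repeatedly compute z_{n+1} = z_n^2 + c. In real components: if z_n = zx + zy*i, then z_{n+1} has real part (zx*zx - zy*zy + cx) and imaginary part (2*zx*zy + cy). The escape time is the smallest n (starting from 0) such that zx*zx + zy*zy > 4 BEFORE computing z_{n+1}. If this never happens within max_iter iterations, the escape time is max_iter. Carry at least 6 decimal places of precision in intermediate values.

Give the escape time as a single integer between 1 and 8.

Answer: 2

Derivation:
z_0 = 0 + 0i, c = 0.6490 + 0.9970i
Iter 1: z = 0.6490 + 0.9970i, |z|^2 = 1.4152
Iter 2: z = 0.0762 + 2.2911i, |z|^2 = 5.2550
Escaped at iteration 2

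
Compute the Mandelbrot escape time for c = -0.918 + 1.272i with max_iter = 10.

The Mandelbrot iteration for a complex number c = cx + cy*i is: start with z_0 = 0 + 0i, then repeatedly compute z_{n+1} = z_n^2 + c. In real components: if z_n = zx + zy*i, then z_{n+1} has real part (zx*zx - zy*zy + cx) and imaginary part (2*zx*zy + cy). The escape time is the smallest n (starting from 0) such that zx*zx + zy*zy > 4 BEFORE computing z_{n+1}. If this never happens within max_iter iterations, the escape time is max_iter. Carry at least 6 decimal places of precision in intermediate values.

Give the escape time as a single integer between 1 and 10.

Answer: 3

Derivation:
z_0 = 0 + 0i, c = -0.9180 + 1.2720i
Iter 1: z = -0.9180 + 1.2720i, |z|^2 = 2.4607
Iter 2: z = -1.6933 + -1.0634i, |z|^2 = 3.9979
Iter 3: z = 0.8183 + 4.8732i, |z|^2 = 24.4177
Escaped at iteration 3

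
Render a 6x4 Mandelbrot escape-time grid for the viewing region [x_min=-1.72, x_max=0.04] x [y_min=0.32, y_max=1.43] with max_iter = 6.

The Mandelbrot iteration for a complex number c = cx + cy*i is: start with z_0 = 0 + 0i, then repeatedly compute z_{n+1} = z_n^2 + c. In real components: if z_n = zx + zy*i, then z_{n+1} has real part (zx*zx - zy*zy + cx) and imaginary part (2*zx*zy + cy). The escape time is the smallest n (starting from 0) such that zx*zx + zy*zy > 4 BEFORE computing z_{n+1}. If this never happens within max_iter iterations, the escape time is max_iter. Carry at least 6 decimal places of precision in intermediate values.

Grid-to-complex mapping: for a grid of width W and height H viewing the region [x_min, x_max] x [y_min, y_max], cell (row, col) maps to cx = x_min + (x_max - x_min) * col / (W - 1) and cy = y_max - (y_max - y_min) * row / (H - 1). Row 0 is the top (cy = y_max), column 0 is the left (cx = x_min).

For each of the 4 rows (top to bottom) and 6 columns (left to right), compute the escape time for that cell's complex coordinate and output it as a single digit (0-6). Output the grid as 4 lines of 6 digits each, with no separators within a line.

Answer: 122222
133354
334666
466666

Derivation:
(row=0, col=0): c = -1.7200 + 1.4300i → escape time 1
(row=0, col=1): c = -1.3680 + 1.4300i → escape time 2
(row=0, col=2): c = -1.0160 + 1.4300i → escape time 2
(row=0, col=3): c = -0.6640 + 1.4300i → escape time 2
(row=0, col=4): c = -0.3120 + 1.4300i → escape time 2
(row=0, col=5): c = 0.0400 + 1.4300i → escape time 2
(row=1, col=0): c = -1.7200 + 1.0600i → escape time 1
(row=1, col=1): c = -1.3680 + 1.0600i → escape time 3
(row=1, col=2): c = -1.0160 + 1.0600i → escape time 3
(row=1, col=3): c = -0.6640 + 1.0600i → escape time 3
(row=1, col=4): c = -0.3120 + 1.0600i → escape time 5
(row=1, col=5): c = 0.0400 + 1.0600i → escape time 4
(row=2, col=0): c = -1.7200 + 0.6900i → escape time 3
(row=2, col=1): c = -1.3680 + 0.6900i → escape time 3
(row=2, col=2): c = -1.0160 + 0.6900i → escape time 4
(row=2, col=3): c = -0.6640 + 0.6900i → escape time 6
(row=2, col=4): c = -0.3120 + 0.6900i → escape time 6
(row=2, col=5): c = 0.0400 + 0.6900i → escape time 6
(row=3, col=0): c = -1.7200 + 0.3200i → escape time 4
(row=3, col=1): c = -1.3680 + 0.3200i → escape time 6
(row=3, col=2): c = -1.0160 + 0.3200i → escape time 6
(row=3, col=3): c = -0.6640 + 0.3200i → escape time 6
(row=3, col=4): c = -0.3120 + 0.3200i → escape time 6
(row=3, col=5): c = 0.0400 + 0.3200i → escape time 6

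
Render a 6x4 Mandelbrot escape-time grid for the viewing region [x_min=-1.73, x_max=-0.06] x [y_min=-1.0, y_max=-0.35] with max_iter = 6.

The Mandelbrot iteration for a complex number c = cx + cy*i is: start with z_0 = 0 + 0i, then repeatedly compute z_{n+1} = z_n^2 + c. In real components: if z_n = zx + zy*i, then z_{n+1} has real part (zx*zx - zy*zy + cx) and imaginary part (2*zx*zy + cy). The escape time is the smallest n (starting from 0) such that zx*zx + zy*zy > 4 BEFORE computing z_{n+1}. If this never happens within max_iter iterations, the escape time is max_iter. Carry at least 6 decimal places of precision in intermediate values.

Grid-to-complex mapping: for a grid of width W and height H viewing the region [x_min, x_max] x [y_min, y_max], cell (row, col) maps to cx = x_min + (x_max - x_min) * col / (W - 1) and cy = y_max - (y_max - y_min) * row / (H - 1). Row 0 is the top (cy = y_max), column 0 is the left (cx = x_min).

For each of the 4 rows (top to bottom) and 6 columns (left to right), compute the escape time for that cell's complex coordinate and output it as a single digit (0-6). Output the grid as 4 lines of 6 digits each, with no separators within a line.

(row=0, col=0): c = -1.7300 + -0.3500i → escape time 4
(row=0, col=1): c = -1.3960 + -0.3500i → escape time 5
(row=0, col=2): c = -1.0620 + -0.3500i → escape time 6
(row=0, col=3): c = -0.7280 + -0.3500i → escape time 6
(row=0, col=4): c = -0.3940 + -0.3500i → escape time 6
(row=0, col=5): c = -0.0600 + -0.3500i → escape time 6
(row=1, col=0): c = -1.7300 + -0.5667i → escape time 3
(row=1, col=1): c = -1.3960 + -0.5667i → escape time 3
(row=1, col=2): c = -1.0620 + -0.5667i → escape time 5
(row=1, col=3): c = -0.7280 + -0.5667i → escape time 6
(row=1, col=4): c = -0.3940 + -0.5667i → escape time 6
(row=1, col=5): c = -0.0600 + -0.5667i → escape time 6
(row=2, col=0): c = -1.7300 + -0.7833i → escape time 2
(row=2, col=1): c = -1.3960 + -0.7833i → escape time 3
(row=2, col=2): c = -1.0620 + -0.7833i → escape time 3
(row=2, col=3): c = -0.7280 + -0.7833i → escape time 4
(row=2, col=4): c = -0.3940 + -0.7833i → escape time 6
(row=2, col=5): c = -0.0600 + -0.7833i → escape time 6
(row=3, col=0): c = -1.7300 + -1.0000i → escape time 2
(row=3, col=1): c = -1.3960 + -1.0000i → escape time 3
(row=3, col=2): c = -1.0620 + -1.0000i → escape time 3
(row=3, col=3): c = -0.7280 + -1.0000i → escape time 3
(row=3, col=4): c = -0.3940 + -1.0000i → escape time 4
(row=3, col=5): c = -0.0600 + -1.0000i → escape time 6

Answer: 456666
335666
233466
233346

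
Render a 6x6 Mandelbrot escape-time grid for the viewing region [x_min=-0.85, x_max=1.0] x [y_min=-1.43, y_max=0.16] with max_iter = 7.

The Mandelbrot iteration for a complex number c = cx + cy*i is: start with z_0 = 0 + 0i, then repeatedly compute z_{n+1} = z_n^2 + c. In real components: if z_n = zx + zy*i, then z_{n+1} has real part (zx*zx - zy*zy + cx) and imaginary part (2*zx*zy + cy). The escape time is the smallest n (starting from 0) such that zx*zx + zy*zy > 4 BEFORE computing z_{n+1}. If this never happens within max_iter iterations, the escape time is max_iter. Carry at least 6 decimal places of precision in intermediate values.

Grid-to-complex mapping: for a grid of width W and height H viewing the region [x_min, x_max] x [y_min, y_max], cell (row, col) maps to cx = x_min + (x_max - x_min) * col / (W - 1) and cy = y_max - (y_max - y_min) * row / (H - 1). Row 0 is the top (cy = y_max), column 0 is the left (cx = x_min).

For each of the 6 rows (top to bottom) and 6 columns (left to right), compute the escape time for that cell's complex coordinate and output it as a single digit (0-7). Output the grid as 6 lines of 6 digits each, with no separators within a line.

(row=0, col=0): c = -0.8500 + 0.1600i → escape time 7
(row=0, col=1): c = -0.4800 + 0.1600i → escape time 7
(row=0, col=2): c = -0.1100 + 0.1600i → escape time 7
(row=0, col=3): c = 0.2600 + 0.1600i → escape time 7
(row=0, col=4): c = 0.6300 + 0.1600i → escape time 4
(row=0, col=5): c = 1.0000 + 0.1600i → escape time 2
(row=1, col=0): c = -0.8500 + -0.1580i → escape time 7
(row=1, col=1): c = -0.4800 + -0.1580i → escape time 7
(row=1, col=2): c = -0.1100 + -0.1580i → escape time 7
(row=1, col=3): c = 0.2600 + -0.1580i → escape time 7
(row=1, col=4): c = 0.6300 + -0.1580i → escape time 4
(row=1, col=5): c = 1.0000 + -0.1580i → escape time 2
(row=2, col=0): c = -0.8500 + -0.4760i → escape time 6
(row=2, col=1): c = -0.4800 + -0.4760i → escape time 7
(row=2, col=2): c = -0.1100 + -0.4760i → escape time 7
(row=2, col=3): c = 0.2600 + -0.4760i → escape time 7
(row=2, col=4): c = 0.6300 + -0.4760i → escape time 3
(row=2, col=5): c = 1.0000 + -0.4760i → escape time 2
(row=3, col=0): c = -0.8500 + -0.7940i → escape time 4
(row=3, col=1): c = -0.4800 + -0.7940i → escape time 6
(row=3, col=2): c = -0.1100 + -0.7940i → escape time 7
(row=3, col=3): c = 0.2600 + -0.7940i → escape time 5
(row=3, col=4): c = 0.6300 + -0.7940i → escape time 3
(row=3, col=5): c = 1.0000 + -0.7940i → escape time 2
(row=4, col=0): c = -0.8500 + -1.1120i → escape time 3
(row=4, col=1): c = -0.4800 + -1.1120i → escape time 4
(row=4, col=2): c = -0.1100 + -1.1120i → escape time 5
(row=4, col=3): c = 0.2600 + -1.1120i → escape time 3
(row=4, col=4): c = 0.6300 + -1.1120i → escape time 2
(row=4, col=5): c = 1.0000 + -1.1120i → escape time 2
(row=5, col=0): c = -0.8500 + -1.4300i → escape time 2
(row=5, col=1): c = -0.4800 + -1.4300i → escape time 2
(row=5, col=2): c = -0.1100 + -1.4300i → escape time 2
(row=5, col=3): c = 0.2600 + -1.4300i → escape time 2
(row=5, col=4): c = 0.6300 + -1.4300i → escape time 2
(row=5, col=5): c = 1.0000 + -1.4300i → escape time 2

Answer: 777742
777742
677732
467532
345322
222222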